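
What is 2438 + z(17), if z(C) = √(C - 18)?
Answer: 2438 + I ≈ 2438.0 + 1.0*I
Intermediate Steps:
z(C) = √(-18 + C)
2438 + z(17) = 2438 + √(-18 + 17) = 2438 + √(-1) = 2438 + I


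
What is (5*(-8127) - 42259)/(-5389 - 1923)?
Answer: 41447/3656 ≈ 11.337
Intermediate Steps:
(5*(-8127) - 42259)/(-5389 - 1923) = (-40635 - 42259)/(-7312) = -82894*(-1/7312) = 41447/3656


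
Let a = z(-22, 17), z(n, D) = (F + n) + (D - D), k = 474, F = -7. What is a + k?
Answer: 445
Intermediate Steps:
z(n, D) = -7 + n (z(n, D) = (-7 + n) + (D - D) = (-7 + n) + 0 = -7 + n)
a = -29 (a = -7 - 22 = -29)
a + k = -29 + 474 = 445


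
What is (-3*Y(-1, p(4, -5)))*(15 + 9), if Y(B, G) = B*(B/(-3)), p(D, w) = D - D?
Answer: 24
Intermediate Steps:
p(D, w) = 0
Y(B, G) = -B²/3 (Y(B, G) = B*(B*(-⅓)) = B*(-B/3) = -B²/3)
(-3*Y(-1, p(4, -5)))*(15 + 9) = (-(-1)*(-1)²)*(15 + 9) = -(-1)*24 = -3*(-⅓)*24 = 1*24 = 24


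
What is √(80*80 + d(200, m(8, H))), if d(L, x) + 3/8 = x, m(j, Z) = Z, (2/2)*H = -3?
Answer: √102346/4 ≈ 79.979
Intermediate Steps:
H = -3
d(L, x) = -3/8 + x
√(80*80 + d(200, m(8, H))) = √(80*80 + (-3/8 - 3)) = √(6400 - 27/8) = √(51173/8) = √102346/4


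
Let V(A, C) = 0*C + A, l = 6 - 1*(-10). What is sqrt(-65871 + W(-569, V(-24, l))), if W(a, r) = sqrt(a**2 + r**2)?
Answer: sqrt(-65871 + sqrt(324337)) ≈ 255.54*I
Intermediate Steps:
l = 16 (l = 6 + 10 = 16)
V(A, C) = A (V(A, C) = 0 + A = A)
sqrt(-65871 + W(-569, V(-24, l))) = sqrt(-65871 + sqrt((-569)**2 + (-24)**2)) = sqrt(-65871 + sqrt(323761 + 576)) = sqrt(-65871 + sqrt(324337))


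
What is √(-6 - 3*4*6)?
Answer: I*√78 ≈ 8.8318*I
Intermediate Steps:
√(-6 - 3*4*6) = √(-6 - 12*6) = √(-6 - 72) = √(-78) = I*√78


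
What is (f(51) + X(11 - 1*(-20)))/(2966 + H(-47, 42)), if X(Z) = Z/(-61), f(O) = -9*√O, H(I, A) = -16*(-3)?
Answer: -31/183854 - 9*√51/3014 ≈ -0.021493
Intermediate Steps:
H(I, A) = 48
X(Z) = -Z/61 (X(Z) = Z*(-1/61) = -Z/61)
(f(51) + X(11 - 1*(-20)))/(2966 + H(-47, 42)) = (-9*√51 - (11 - 1*(-20))/61)/(2966 + 48) = (-9*√51 - (11 + 20)/61)/3014 = (-9*√51 - 1/61*31)*(1/3014) = (-9*√51 - 31/61)*(1/3014) = (-31/61 - 9*√51)*(1/3014) = -31/183854 - 9*√51/3014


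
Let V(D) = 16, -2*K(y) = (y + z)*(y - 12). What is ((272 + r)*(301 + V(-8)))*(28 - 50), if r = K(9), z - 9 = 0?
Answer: -2085226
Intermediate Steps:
z = 9 (z = 9 + 0 = 9)
K(y) = -(-12 + y)*(9 + y)/2 (K(y) = -(y + 9)*(y - 12)/2 = -(9 + y)*(-12 + y)/2 = -(-12 + y)*(9 + y)/2)
r = 27 (r = 54 - 1/2*9**2 + (3/2)*9 = 54 - 1/2*81 + 27/2 = 54 - 81/2 + 27/2 = 27)
((272 + r)*(301 + V(-8)))*(28 - 50) = ((272 + 27)*(301 + 16))*(28 - 50) = (299*317)*(-22) = 94783*(-22) = -2085226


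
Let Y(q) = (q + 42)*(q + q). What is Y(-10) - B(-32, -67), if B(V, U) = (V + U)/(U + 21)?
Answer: -29539/46 ≈ -642.15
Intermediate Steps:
B(V, U) = (U + V)/(21 + U)
Y(q) = 2*q*(42 + q) (Y(q) = (42 + q)*(2*q) = 2*q*(42 + q))
Y(-10) - B(-32, -67) = 2*(-10)*(42 - 10) - (-67 - 32)/(21 - 67) = 2*(-10)*32 - (-99)/(-46) = -640 - (-1)*(-99)/46 = -640 - 1*99/46 = -640 - 99/46 = -29539/46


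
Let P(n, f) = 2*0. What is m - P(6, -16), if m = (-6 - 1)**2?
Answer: 49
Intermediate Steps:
P(n, f) = 0
m = 49 (m = (-7)**2 = 49)
m - P(6, -16) = 49 - 1*0 = 49 + 0 = 49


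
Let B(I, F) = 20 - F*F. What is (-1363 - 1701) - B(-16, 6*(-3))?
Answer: -2760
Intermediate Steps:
B(I, F) = 20 - F**2
(-1363 - 1701) - B(-16, 6*(-3)) = (-1363 - 1701) - (20 - (6*(-3))**2) = -3064 - (20 - 1*(-18)**2) = -3064 - (20 - 1*324) = -3064 - (20 - 324) = -3064 - 1*(-304) = -3064 + 304 = -2760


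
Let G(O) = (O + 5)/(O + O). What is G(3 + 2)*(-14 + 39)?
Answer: 25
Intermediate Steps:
G(O) = (5 + O)/(2*O) (G(O) = (5 + O)/((2*O)) = (5 + O)*(1/(2*O)) = (5 + O)/(2*O))
G(3 + 2)*(-14 + 39) = ((5 + (3 + 2))/(2*(3 + 2)))*(-14 + 39) = ((½)*(5 + 5)/5)*25 = ((½)*(⅕)*10)*25 = 1*25 = 25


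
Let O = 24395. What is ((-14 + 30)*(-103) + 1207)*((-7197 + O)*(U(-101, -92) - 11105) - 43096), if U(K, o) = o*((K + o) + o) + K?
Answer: -113851945116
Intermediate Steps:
U(K, o) = K + o*(K + 2*o) (U(K, o) = o*(K + 2*o) + K = K + o*(K + 2*o))
((-14 + 30)*(-103) + 1207)*((-7197 + O)*(U(-101, -92) - 11105) - 43096) = ((-14 + 30)*(-103) + 1207)*((-7197 + 24395)*((-101 + 2*(-92)² - 101*(-92)) - 11105) - 43096) = (16*(-103) + 1207)*(17198*((-101 + 2*8464 + 9292) - 11105) - 43096) = (-1648 + 1207)*(17198*((-101 + 16928 + 9292) - 11105) - 43096) = -441*(17198*(26119 - 11105) - 43096) = -441*(17198*15014 - 43096) = -441*(258210772 - 43096) = -441*258167676 = -113851945116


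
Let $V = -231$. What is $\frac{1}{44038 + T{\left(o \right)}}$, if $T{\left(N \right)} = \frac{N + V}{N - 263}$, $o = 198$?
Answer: $\frac{65}{2862503} \approx 2.2707 \cdot 10^{-5}$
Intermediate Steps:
$T{\left(N \right)} = \frac{-231 + N}{-263 + N}$ ($T{\left(N \right)} = \frac{N - 231}{N - 263} = \frac{-231 + N}{-263 + N}$)
$\frac{1}{44038 + T{\left(o \right)}} = \frac{1}{44038 + \frac{-231 + 198}{-263 + 198}} = \frac{1}{44038 + \frac{1}{-65} \left(-33\right)} = \frac{1}{44038 - - \frac{33}{65}} = \frac{1}{44038 + \frac{33}{65}} = \frac{1}{\frac{2862503}{65}} = \frac{65}{2862503}$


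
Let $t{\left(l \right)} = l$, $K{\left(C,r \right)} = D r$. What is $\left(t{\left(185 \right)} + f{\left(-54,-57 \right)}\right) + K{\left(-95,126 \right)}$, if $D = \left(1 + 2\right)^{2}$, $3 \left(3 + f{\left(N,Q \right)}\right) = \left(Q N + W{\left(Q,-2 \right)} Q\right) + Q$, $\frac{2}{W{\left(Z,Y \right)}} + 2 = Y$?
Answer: $\frac{4665}{2} \approx 2332.5$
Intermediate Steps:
$W{\left(Z,Y \right)} = \frac{2}{-2 + Y}$
$f{\left(N,Q \right)} = -3 + \frac{Q}{6} + \frac{N Q}{3}$ ($f{\left(N,Q \right)} = -3 + \frac{\left(Q N + \frac{2}{-2 - 2} Q\right) + Q}{3} = -3 + \frac{\left(N Q + \frac{2}{-4} Q\right) + Q}{3} = -3 + \frac{\left(N Q + 2 \left(- \frac{1}{4}\right) Q\right) + Q}{3} = -3 + \frac{\left(N Q - \frac{Q}{2}\right) + Q}{3} = -3 + \frac{\left(- \frac{Q}{2} + N Q\right) + Q}{3} = -3 + \frac{\frac{Q}{2} + N Q}{3} = -3 + \left(\frac{Q}{6} + \frac{N Q}{3}\right) = -3 + \frac{Q}{6} + \frac{N Q}{3}$)
$D = 9$ ($D = 3^{2} = 9$)
$K{\left(C,r \right)} = 9 r$
$\left(t{\left(185 \right)} + f{\left(-54,-57 \right)}\right) + K{\left(-95,126 \right)} = \left(185 + \left(-3 + \frac{1}{6} \left(-57\right) + \frac{1}{3} \left(-54\right) \left(-57\right)\right)\right) + 9 \cdot 126 = \left(185 - - \frac{2027}{2}\right) + 1134 = \left(185 + \frac{2027}{2}\right) + 1134 = \frac{2397}{2} + 1134 = \frac{4665}{2}$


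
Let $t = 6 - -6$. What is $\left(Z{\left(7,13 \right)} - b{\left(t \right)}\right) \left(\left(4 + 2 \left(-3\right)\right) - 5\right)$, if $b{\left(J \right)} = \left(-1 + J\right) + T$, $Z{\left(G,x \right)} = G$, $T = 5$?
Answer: $63$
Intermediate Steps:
$t = 12$ ($t = 6 + 6 = 12$)
$b{\left(J \right)} = 4 + J$ ($b{\left(J \right)} = \left(-1 + J\right) + 5 = 4 + J$)
$\left(Z{\left(7,13 \right)} - b{\left(t \right)}\right) \left(\left(4 + 2 \left(-3\right)\right) - 5\right) = \left(7 - \left(4 + 12\right)\right) \left(\left(4 + 2 \left(-3\right)\right) - 5\right) = \left(7 - 16\right) \left(\left(4 - 6\right) - 5\right) = \left(7 - 16\right) \left(-2 - 5\right) = \left(-9\right) \left(-7\right) = 63$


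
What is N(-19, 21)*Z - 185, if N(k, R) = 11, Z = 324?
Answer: 3379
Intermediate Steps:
N(-19, 21)*Z - 185 = 11*324 - 185 = 3564 - 185 = 3379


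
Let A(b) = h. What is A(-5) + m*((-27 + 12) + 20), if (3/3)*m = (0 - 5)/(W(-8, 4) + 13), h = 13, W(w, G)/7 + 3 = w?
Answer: 857/64 ≈ 13.391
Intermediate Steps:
W(w, G) = -21 + 7*w
A(b) = 13
m = 5/64 (m = (0 - 5)/((-21 + 7*(-8)) + 13) = -5/((-21 - 56) + 13) = -5/(-77 + 13) = -5/(-64) = -5*(-1/64) = 5/64 ≈ 0.078125)
A(-5) + m*((-27 + 12) + 20) = 13 + 5*((-27 + 12) + 20)/64 = 13 + 5*(-15 + 20)/64 = 13 + (5/64)*5 = 13 + 25/64 = 857/64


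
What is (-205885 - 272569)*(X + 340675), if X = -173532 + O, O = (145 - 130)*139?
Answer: -80967813512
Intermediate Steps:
O = 2085 (O = 15*139 = 2085)
X = -171447 (X = -173532 + 2085 = -171447)
(-205885 - 272569)*(X + 340675) = (-205885 - 272569)*(-171447 + 340675) = -478454*169228 = -80967813512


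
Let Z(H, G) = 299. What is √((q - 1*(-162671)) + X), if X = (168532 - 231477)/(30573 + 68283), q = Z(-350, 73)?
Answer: 25*√70783090054/16476 ≈ 403.69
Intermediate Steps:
q = 299
X = -62945/98856 ≈ -0.63673
√((q - 1*(-162671)) + X) = √((299 - 1*(-162671)) - 62945/98856) = √((299 + 162671) - 62945/98856) = √(162970 - 62945/98856) = √(16110499375/98856) = 25*√70783090054/16476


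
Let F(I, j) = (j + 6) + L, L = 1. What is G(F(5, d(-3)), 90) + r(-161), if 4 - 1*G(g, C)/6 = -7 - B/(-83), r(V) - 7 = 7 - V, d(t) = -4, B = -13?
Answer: 20081/83 ≈ 241.94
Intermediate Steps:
F(I, j) = 7 + j (F(I, j) = (j + 6) + 1 = (6 + j) + 1 = 7 + j)
r(V) = 14 - V (r(V) = 7 + (7 - V) = 14 - V)
G(g, C) = 5556/83 (G(g, C) = 24 - 6*(-7 - (-13)/(-83)) = 24 - 6*(-7 - (-13)*(-1)/83) = 24 - 6*(-7 - 1*13/83) = 24 - 6*(-7 - 13/83) = 24 - 6*(-594/83) = 24 + 3564/83 = 5556/83)
G(F(5, d(-3)), 90) + r(-161) = 5556/83 + (14 - 1*(-161)) = 5556/83 + (14 + 161) = 5556/83 + 175 = 20081/83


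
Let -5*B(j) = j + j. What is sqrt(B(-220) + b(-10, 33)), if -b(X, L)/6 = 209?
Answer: I*sqrt(1166) ≈ 34.147*I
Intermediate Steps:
b(X, L) = -1254 (b(X, L) = -6*209 = -1254)
B(j) = -2*j/5 (B(j) = -(j + j)/5 = -2*j/5)
sqrt(B(-220) + b(-10, 33)) = sqrt(-2/5*(-220) - 1254) = sqrt(88 - 1254) = sqrt(-1166) = I*sqrt(1166)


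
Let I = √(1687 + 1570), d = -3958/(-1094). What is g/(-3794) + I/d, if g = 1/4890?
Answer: -1/18552660 + 547*√3257/1979 ≈ 15.774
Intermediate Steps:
d = 1979/547 (d = -3958*(-1/1094) = 1979/547 ≈ 3.6179)
g = 1/4890 ≈ 0.00020450
I = √3257 ≈ 57.070
g/(-3794) + I/d = (1/4890)/(-3794) + √3257/(1979/547) = (1/4890)*(-1/3794) + √3257*(547/1979) = -1/18552660 + 547*√3257/1979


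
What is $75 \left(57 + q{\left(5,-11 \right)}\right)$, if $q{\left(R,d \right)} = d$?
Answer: $3450$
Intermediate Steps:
$75 \left(57 + q{\left(5,-11 \right)}\right) = 75 \left(57 - 11\right) = 75 \cdot 46 = 3450$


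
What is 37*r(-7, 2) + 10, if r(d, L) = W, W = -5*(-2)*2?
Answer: 750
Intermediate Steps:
W = 20 (W = 10*2 = 20)
r(d, L) = 20
37*r(-7, 2) + 10 = 37*20 + 10 = 740 + 10 = 750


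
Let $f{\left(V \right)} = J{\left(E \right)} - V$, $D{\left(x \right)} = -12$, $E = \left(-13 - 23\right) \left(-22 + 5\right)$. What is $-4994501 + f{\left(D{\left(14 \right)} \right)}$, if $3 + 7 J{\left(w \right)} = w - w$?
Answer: $- \frac{34961426}{7} \approx -4.9945 \cdot 10^{6}$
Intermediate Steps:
$E = 612$ ($E = \left(-36\right) \left(-17\right) = 612$)
$J{\left(w \right)} = - \frac{3}{7}$ ($J{\left(w \right)} = - \frac{3}{7} + \frac{w - w}{7} = - \frac{3}{7} + \frac{1}{7} \cdot 0 = - \frac{3}{7} + 0 = - \frac{3}{7}$)
$f{\left(V \right)} = - \frac{3}{7} - V$
$-4994501 + f{\left(D{\left(14 \right)} \right)} = -4994501 - - \frac{81}{7} = -4994501 + \left(- \frac{3}{7} + 12\right) = -4994501 + \frac{81}{7} = - \frac{34961426}{7}$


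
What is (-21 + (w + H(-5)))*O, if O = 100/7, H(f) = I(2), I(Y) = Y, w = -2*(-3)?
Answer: -1300/7 ≈ -185.71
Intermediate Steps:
w = 6
H(f) = 2
O = 100/7 (O = 100*(⅐) = 100/7 ≈ 14.286)
(-21 + (w + H(-5)))*O = (-21 + (6 + 2))*(100/7) = (-21 + 8)*(100/7) = -13*100/7 = -1300/7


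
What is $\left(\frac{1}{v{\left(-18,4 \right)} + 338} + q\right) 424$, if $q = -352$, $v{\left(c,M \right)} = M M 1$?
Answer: $- \frac{26416684}{177} \approx -1.4925 \cdot 10^{5}$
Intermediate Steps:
$v{\left(c,M \right)} = M^{2}$ ($v{\left(c,M \right)} = M^{2} \cdot 1 = M^{2}$)
$\left(\frac{1}{v{\left(-18,4 \right)} + 338} + q\right) 424 = \left(\frac{1}{4^{2} + 338} - 352\right) 424 = \left(\frac{1}{16 + 338} - 352\right) 424 = \left(\frac{1}{354} - 352\right) 424 = \left(- \frac{124607}{354}\right) 424 = - \frac{26416684}{177}$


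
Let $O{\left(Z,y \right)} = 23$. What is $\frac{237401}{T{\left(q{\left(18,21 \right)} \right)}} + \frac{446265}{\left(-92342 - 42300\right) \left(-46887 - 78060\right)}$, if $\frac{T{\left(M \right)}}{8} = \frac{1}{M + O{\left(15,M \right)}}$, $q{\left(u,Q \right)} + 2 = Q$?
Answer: $\frac{4659461427397673}{3738469772} \approx 1.2464 \cdot 10^{6}$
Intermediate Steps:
$q{\left(u,Q \right)} = -2 + Q$
$T{\left(M \right)} = \frac{8}{23 + M}$ ($T{\left(M \right)} = \frac{8}{M + 23} = \frac{8}{23 + M}$)
$\frac{237401}{T{\left(q{\left(18,21 \right)} \right)}} + \frac{446265}{\left(-92342 - 42300\right) \left(-46887 - 78060\right)} = \frac{237401}{8 \frac{1}{23 + \left(-2 + 21\right)}} + \frac{446265}{\left(-92342 - 42300\right) \left(-46887 - 78060\right)} = \frac{237401}{8 \frac{1}{23 + 19}} + \frac{446265}{\left(-134642\right) \left(-124947\right)} = \frac{237401}{8 \cdot \frac{1}{42}} + \frac{446265}{16823113974} = \frac{237401}{8 \cdot \frac{1}{42}} + 446265 \cdot \frac{1}{16823113974} = \frac{237401}{\frac{4}{21}} + \frac{49585}{1869234886} = 237401 \cdot \frac{21}{4} + \frac{49585}{1869234886} = \frac{4985421}{4} + \frac{49585}{1869234886} = \frac{4659461427397673}{3738469772}$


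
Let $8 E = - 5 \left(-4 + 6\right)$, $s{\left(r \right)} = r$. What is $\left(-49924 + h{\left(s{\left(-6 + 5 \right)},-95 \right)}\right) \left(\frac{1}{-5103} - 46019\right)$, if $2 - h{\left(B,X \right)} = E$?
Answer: $\frac{2605141606573}{1134} \approx 2.2973 \cdot 10^{9}$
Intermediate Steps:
$E = - \frac{5}{4}$ ($E = \frac{\left(-5\right) \left(-4 + 6\right)}{8} = \frac{\left(-5\right) 2}{8} = \frac{1}{8} \left(-10\right) = - \frac{5}{4} \approx -1.25$)
$h{\left(B,X \right)} = \frac{13}{4}$ ($h{\left(B,X \right)} = 2 - - \frac{5}{4} = 2 + \frac{5}{4} = \frac{13}{4}$)
$\left(-49924 + h{\left(s{\left(-6 + 5 \right)},-95 \right)}\right) \left(\frac{1}{-5103} - 46019\right) = \left(-49924 + \frac{13}{4}\right) \left(\frac{1}{-5103} - 46019\right) = - \frac{199683 \left(- \frac{1}{5103} - 46019\right)}{4} = \left(- \frac{199683}{4}\right) \left(- \frac{234834958}{5103}\right) = \frac{2605141606573}{1134}$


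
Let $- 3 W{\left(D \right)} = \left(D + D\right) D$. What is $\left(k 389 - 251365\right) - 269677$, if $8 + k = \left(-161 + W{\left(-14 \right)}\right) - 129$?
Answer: $- \frac{2063380}{3} \approx -6.8779 \cdot 10^{5}$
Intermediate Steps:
$W{\left(D \right)} = - \frac{2 D^{2}}{3}$ ($W{\left(D \right)} = - \frac{\left(D + D\right) D}{3} = - \frac{2 D D}{3} = - \frac{2 D^{2}}{3}$)
$k = - \frac{1286}{3}$ ($k = -8 - \left(290 + \frac{392}{3}\right) = -8 - \frac{1262}{3} = - \frac{1286}{3} \approx -428.67$)
$\left(k 389 - 251365\right) - 269677 = \left(\left(- \frac{1286}{3}\right) 389 - 251365\right) - 269677 = \left(- \frac{500254}{3} - 251365\right) - 269677 = - \frac{1254349}{3} - 269677 = - \frac{2063380}{3}$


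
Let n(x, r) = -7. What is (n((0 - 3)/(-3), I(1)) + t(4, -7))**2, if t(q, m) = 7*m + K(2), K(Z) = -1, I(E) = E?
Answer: 3249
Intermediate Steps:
t(q, m) = -1 + 7*m (t(q, m) = 7*m - 1 = -1 + 7*m)
(n((0 - 3)/(-3), I(1)) + t(4, -7))**2 = (-7 + (-1 + 7*(-7)))**2 = (-7 + (-1 - 49))**2 = (-7 - 50)**2 = (-57)**2 = 3249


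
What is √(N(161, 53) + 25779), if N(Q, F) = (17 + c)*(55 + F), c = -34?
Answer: √23943 ≈ 154.74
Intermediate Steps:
N(Q, F) = -935 - 17*F (N(Q, F) = (17 - 34)*(55 + F) = -17*(55 + F) = -935 - 17*F)
√(N(161, 53) + 25779) = √((-935 - 17*53) + 25779) = √((-935 - 901) + 25779) = √(-1836 + 25779) = √23943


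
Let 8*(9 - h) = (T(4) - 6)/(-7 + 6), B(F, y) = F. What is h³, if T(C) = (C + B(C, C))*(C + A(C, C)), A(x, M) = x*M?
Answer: 1442897/64 ≈ 22545.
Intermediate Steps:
A(x, M) = M*x
T(C) = 2*C*(C + C²) (T(C) = (C + C)*(C + C*C) = (2*C)*(C + C²) = 2*C*(C + C²))
h = 113/4 (h = 9 - (2*4²*(1 + 4) - 6)/(8*(-7 + 6)) = 9 - (2*16*5 - 6)/(8*(-1)) = 9 - (160 - 6)*(-1)/8 = 9 - 77*(-1)/4 = 9 - ⅛*(-154) = 9 + 77/4 = 113/4 ≈ 28.250)
h³ = (113/4)³ = 1442897/64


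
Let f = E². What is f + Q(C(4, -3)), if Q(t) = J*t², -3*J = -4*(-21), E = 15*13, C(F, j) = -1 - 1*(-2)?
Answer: 37997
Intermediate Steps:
C(F, j) = 1 (C(F, j) = -1 + 2 = 1)
E = 195
f = 38025 (f = 195² = 38025)
J = -28 (J = -(-4)*(-21)/3 = -⅓*84 = -28)
Q(t) = -28*t²
f + Q(C(4, -3)) = 38025 - 28*1² = 38025 - 28*1 = 38025 - 28 = 37997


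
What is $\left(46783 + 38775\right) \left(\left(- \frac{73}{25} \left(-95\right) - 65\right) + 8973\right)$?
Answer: $\frac{3929422266}{5} \approx 7.8588 \cdot 10^{8}$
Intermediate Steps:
$\left(46783 + 38775\right) \left(\left(- \frac{73}{25} \left(-95\right) - 65\right) + 8973\right) = 85558 \left(\left(\left(-73\right) \frac{1}{25} \left(-95\right) - 65\right) + 8973\right) = 85558 \left(\left(\left(- \frac{73}{25}\right) \left(-95\right) - 65\right) + 8973\right) = 85558 \left(\left(\frac{1387}{5} - 65\right) + 8973\right) = 85558 \left(\frac{1062}{5} + 8973\right) = 85558 \cdot \frac{45927}{5} = \frac{3929422266}{5}$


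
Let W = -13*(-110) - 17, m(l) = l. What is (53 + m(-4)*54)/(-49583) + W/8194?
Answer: 71396401/406283102 ≈ 0.17573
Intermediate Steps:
W = 1413 (W = 1430 - 17 = 1413)
(53 + m(-4)*54)/(-49583) + W/8194 = (53 - 4*54)/(-49583) + 1413/8194 = (53 - 216)*(-1/49583) + 1413*(1/8194) = -163*(-1/49583) + 1413/8194 = 163/49583 + 1413/8194 = 71396401/406283102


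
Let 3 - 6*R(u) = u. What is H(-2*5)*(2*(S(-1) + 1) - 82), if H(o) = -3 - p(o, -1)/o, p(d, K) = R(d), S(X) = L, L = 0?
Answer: 668/3 ≈ 222.67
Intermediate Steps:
S(X) = 0
R(u) = ½ - u/6
p(d, K) = ½ - d/6
H(o) = -3 - (½ - o/6)/o
H(-2*5)*(2*(S(-1) + 1) - 82) = ((-3 - (-34)*5)/(6*((-2*5))))*(2*(0 + 1) - 82) = ((⅙)*(-3 - 17*(-10))/(-10))*(2*1 - 82) = ((⅙)*(-⅒)*(-3 + 170))*(2 - 82) = ((⅙)*(-⅒)*167)*(-80) = -167/60*(-80) = 668/3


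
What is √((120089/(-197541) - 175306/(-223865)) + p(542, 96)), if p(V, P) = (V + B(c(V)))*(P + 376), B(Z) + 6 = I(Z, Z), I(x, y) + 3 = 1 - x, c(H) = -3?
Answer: √55075819737200832943371085/14740838655 ≈ 503.45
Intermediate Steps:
I(x, y) = -2 - x (I(x, y) = -3 + (1 - x) = -2 - x)
B(Z) = -8 - Z (B(Z) = -6 + (-2 - Z) = -8 - Z)
p(V, P) = (-5 + V)*(376 + P) (p(V, P) = (V + (-8 - 1*(-3)))*(P + 376) = (V + (-8 + 3))*(376 + P) = (V - 5)*(376 + P) = (-5 + V)*(376 + P))
√((120089/(-197541) - 175306/(-223865)) + p(542, 96)) = √((120089/(-197541) - 175306/(-223865)) + (-1880 - 5*96 + 376*542 + 96*542)) = √((120089*(-1/197541) - 175306*(-1/223865)) + (-1880 - 480 + 203792 + 52032)) = √((-120089/197541 + 175306/223865) + 253464) = √(7746398561/44222515965 + 253464) = √(11208823532951321/44222515965) = √55075819737200832943371085/14740838655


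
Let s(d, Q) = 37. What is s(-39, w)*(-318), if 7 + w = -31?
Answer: -11766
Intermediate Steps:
w = -38 (w = -7 - 31 = -38)
s(-39, w)*(-318) = 37*(-318) = -11766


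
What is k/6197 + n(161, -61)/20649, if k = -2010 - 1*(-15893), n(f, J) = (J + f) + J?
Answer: 95637250/42653951 ≈ 2.2422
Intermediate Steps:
n(f, J) = f + 2*J
k = 13883 (k = -2010 + 15893 = 13883)
k/6197 + n(161, -61)/20649 = 13883/6197 + (161 + 2*(-61))/20649 = 13883*(1/6197) + (161 - 122)*(1/20649) = 13883/6197 + 39*(1/20649) = 13883/6197 + 13/6883 = 95637250/42653951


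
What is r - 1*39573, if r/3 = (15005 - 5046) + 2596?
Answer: -1908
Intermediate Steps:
r = 37665 (r = 3*((15005 - 5046) + 2596) = 3*(9959 + 2596) = 3*12555 = 37665)
r - 1*39573 = 37665 - 1*39573 = 37665 - 39573 = -1908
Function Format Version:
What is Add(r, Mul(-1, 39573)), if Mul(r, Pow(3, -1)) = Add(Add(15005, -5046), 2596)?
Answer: -1908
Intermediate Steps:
r = 37665 (r = Mul(3, Add(Add(15005, -5046), 2596)) = Mul(3, Add(9959, 2596)) = Mul(3, 12555) = 37665)
Add(r, Mul(-1, 39573)) = Add(37665, Mul(-1, 39573)) = Add(37665, -39573) = -1908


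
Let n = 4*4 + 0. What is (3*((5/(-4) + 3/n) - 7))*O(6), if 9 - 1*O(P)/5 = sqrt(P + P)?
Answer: -17415/16 + 1935*sqrt(3)/8 ≈ -669.50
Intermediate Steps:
n = 16 (n = 16 + 0 = 16)
O(P) = 45 - 5*sqrt(2)*sqrt(P) (O(P) = 45 - 5*sqrt(P + P) = 45 - 5*sqrt(2)*sqrt(P))
(3*((5/(-4) + 3/n) - 7))*O(6) = (3*((5/(-4) + 3/16) - 7))*(45 - 5*sqrt(2)*sqrt(6)) = (3*((5*(-1/4) + 3*(1/16)) - 7))*(45 - 10*sqrt(3)) = (3*((-5/4 + 3/16) - 7))*(45 - 10*sqrt(3)) = (3*(-17/16 - 7))*(45 - 10*sqrt(3)) = (3*(-129/16))*(45 - 10*sqrt(3)) = -387*(45 - 10*sqrt(3))/16 = -17415/16 + 1935*sqrt(3)/8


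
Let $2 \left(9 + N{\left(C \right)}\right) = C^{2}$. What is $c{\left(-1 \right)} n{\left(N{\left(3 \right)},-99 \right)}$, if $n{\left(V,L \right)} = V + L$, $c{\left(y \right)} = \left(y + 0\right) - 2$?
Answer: $\frac{621}{2} \approx 310.5$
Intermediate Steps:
$N{\left(C \right)} = -9 + \frac{C^{2}}{2}$
$c{\left(y \right)} = -2 + y$ ($c{\left(y \right)} = y - 2 = -2 + y$)
$n{\left(V,L \right)} = L + V$
$c{\left(-1 \right)} n{\left(N{\left(3 \right)},-99 \right)} = \left(-2 - 1\right) \left(-99 - \left(9 - \frac{3^{2}}{2}\right)\right) = - 3 \left(-99 + \left(-9 + \frac{1}{2} \cdot 9\right)\right) = - 3 \left(-99 + \left(-9 + \frac{9}{2}\right)\right) = - 3 \left(-99 - \frac{9}{2}\right) = \left(-3\right) \left(- \frac{207}{2}\right) = \frac{621}{2}$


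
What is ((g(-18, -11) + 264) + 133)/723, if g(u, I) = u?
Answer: 379/723 ≈ 0.52420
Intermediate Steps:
((g(-18, -11) + 264) + 133)/723 = ((-18 + 264) + 133)/723 = (246 + 133)*(1/723) = 379*(1/723) = 379/723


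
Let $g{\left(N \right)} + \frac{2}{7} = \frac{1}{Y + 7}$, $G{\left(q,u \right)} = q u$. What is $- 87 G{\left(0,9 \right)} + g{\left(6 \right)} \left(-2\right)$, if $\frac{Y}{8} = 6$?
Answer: $\frac{206}{385} \approx 0.53506$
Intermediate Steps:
$Y = 48$ ($Y = 8 \cdot 6 = 48$)
$g{\left(N \right)} = - \frac{103}{385}$ ($g{\left(N \right)} = - \frac{2}{7} + \frac{1}{48 + 7} = - \frac{2}{7} + \frac{1}{55} = - \frac{103}{385}$)
$- 87 G{\left(0,9 \right)} + g{\left(6 \right)} \left(-2\right) = - 87 \cdot 0 \cdot 9 - - \frac{206}{385} = \left(-87\right) 0 + \frac{206}{385} = 0 + \frac{206}{385} = \frac{206}{385}$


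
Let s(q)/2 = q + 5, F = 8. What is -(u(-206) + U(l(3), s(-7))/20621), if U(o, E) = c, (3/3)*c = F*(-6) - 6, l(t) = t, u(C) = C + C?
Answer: 8495906/20621 ≈ 412.00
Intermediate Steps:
s(q) = 10 + 2*q (s(q) = 2*(q + 5) = 2*(5 + q) = 10 + 2*q)
u(C) = 2*C
c = -54 (c = 8*(-6) - 6 = -48 - 6 = -54)
U(o, E) = -54
-(u(-206) + U(l(3), s(-7))/20621) = -(2*(-206) - 54/20621) = -(-412 - 54*1/20621) = -(-412 - 54/20621) = -1*(-8495906/20621) = 8495906/20621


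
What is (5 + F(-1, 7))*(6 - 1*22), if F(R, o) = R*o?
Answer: 32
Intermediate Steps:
(5 + F(-1, 7))*(6 - 1*22) = (5 - 1*7)*(6 - 1*22) = (5 - 7)*(6 - 22) = -2*(-16) = 32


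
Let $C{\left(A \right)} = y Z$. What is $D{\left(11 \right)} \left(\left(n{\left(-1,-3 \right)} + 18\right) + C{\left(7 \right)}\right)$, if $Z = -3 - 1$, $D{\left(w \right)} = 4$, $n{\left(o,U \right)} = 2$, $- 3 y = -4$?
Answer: $\frac{176}{3} \approx 58.667$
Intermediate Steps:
$y = \frac{4}{3}$ ($y = \left(- \frac{1}{3}\right) \left(-4\right) = \frac{4}{3} \approx 1.3333$)
$Z = -4$ ($Z = -3 - 1 = -4$)
$C{\left(A \right)} = - \frac{16}{3}$ ($C{\left(A \right)} = \frac{4}{3} \left(-4\right) = - \frac{16}{3}$)
$D{\left(11 \right)} \left(\left(n{\left(-1,-3 \right)} + 18\right) + C{\left(7 \right)}\right) = 4 \left(\left(2 + 18\right) - \frac{16}{3}\right) = 4 \left(20 - \frac{16}{3}\right) = 4 \cdot \frac{44}{3} = \frac{176}{3}$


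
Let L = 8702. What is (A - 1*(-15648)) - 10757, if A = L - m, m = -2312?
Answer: 15905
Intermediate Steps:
A = 11014 (A = 8702 - 1*(-2312) = 8702 + 2312 = 11014)
(A - 1*(-15648)) - 10757 = (11014 - 1*(-15648)) - 10757 = (11014 + 15648) - 10757 = 26662 - 10757 = 15905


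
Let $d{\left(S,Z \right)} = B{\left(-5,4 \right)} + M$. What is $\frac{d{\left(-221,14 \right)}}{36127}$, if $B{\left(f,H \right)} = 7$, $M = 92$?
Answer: $\frac{99}{36127} \approx 0.0027403$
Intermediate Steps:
$d{\left(S,Z \right)} = 99$ ($d{\left(S,Z \right)} = 7 + 92 = 99$)
$\frac{d{\left(-221,14 \right)}}{36127} = \frac{99}{36127}$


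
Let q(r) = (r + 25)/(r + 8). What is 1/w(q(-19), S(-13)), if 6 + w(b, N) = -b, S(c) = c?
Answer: -11/60 ≈ -0.18333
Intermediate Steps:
q(r) = (25 + r)/(8 + r)
w(b, N) = -6 - b
1/w(q(-19), S(-13)) = 1/(-6 - (25 - 19)/(8 - 19)) = 1/(-6 - 6/(-11)) = 1/(-6 - (-1)*6/11) = 1/(-6 - 1*(-6/11)) = 1/(-6 + 6/11) = 1/(-60/11) = -11/60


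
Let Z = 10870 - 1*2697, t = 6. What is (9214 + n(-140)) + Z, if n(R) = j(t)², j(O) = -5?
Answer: 17412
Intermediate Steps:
Z = 8173 (Z = 10870 - 2697 = 8173)
n(R) = 25 (n(R) = (-5)² = 25)
(9214 + n(-140)) + Z = (9214 + 25) + 8173 = 9239 + 8173 = 17412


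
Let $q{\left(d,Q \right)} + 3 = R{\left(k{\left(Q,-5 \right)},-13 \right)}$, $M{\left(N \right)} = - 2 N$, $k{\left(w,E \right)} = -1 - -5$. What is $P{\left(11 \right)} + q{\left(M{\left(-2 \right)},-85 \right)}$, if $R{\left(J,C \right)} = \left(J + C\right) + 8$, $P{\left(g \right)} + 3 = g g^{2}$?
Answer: $1324$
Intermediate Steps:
$k{\left(w,E \right)} = 4$ ($k{\left(w,E \right)} = -1 + 5 = 4$)
$P{\left(g \right)} = -3 + g^{3}$ ($P{\left(g \right)} = -3 + g g^{2} = -3 + g^{3}$)
$R{\left(J,C \right)} = 8 + C + J$ ($R{\left(J,C \right)} = \left(C + J\right) + 8 = 8 + C + J$)
$q{\left(d,Q \right)} = -4$ ($q{\left(d,Q \right)} = -3 + \left(8 - 13 + 4\right) = -3 - 1 = -4$)
$P{\left(11 \right)} + q{\left(M{\left(-2 \right)},-85 \right)} = \left(-3 + 11^{3}\right) - 4 = \left(-3 + 1331\right) - 4 = 1328 - 4 = 1324$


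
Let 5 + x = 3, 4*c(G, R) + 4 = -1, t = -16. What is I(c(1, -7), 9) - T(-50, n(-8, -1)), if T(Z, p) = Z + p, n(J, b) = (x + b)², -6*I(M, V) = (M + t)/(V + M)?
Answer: 2565/62 ≈ 41.371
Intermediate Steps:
c(G, R) = -5/4 (c(G, R) = -1 + (¼)*(-1) = -1 - ¼ = -5/4)
I(M, V) = -(-16 + M)/(6*(M + V)) (I(M, V) = -(M - 16)/(6*(V + M)) = -(-16 + M)/(6*(M + V)))
x = -2 (x = -5 + 3 = -2)
n(J, b) = (-2 + b)²
I(c(1, -7), 9) - T(-50, n(-8, -1)) = (16 - 1*(-5/4))/(6*(-5/4 + 9)) - (-50 + (-2 - 1)²) = (16 + 5/4)/(6*(31/4)) - (-50 + (-3)²) = (⅙)*(4/31)*(69/4) - (-50 + 9) = 23/62 - 1*(-41) = 23/62 + 41 = 2565/62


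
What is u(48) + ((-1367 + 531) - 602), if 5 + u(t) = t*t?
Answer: 861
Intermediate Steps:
u(t) = -5 + t² (u(t) = -5 + t*t = -5 + t²)
u(48) + ((-1367 + 531) - 602) = (-5 + 48²) + ((-1367 + 531) - 602) = (-5 + 2304) + (-836 - 602) = 2299 - 1438 = 861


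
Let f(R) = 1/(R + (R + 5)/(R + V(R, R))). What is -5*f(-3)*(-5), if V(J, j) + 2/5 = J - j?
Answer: -425/61 ≈ -6.9672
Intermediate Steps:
V(J, j) = -⅖ + J - j (V(J, j) = -⅖ + (J - j) = -⅖ + J - j)
f(R) = 1/(R + (5 + R)/(-⅖ + R)) (f(R) = 1/(R + (R + 5)/(R + (-⅖ + R - R))) = 1/(R + (5 + R)/(R - ⅖)) = 1/(R + (5 + R)/(-⅖ + R)))
-5*f(-3)*(-5) = -5*(-2 + 5*(-3))/(25 + 3*(-3) + 5*(-3)²)*(-5) = -5*(-2 - 15)/(25 - 9 + 5*9)*(-5) = -5*(-17)/(25 - 9 + 45)*(-5) = -5*(-17)/61*(-5) = -5*(-17/61)*(-5) = (85/61)*(-5) = -425/61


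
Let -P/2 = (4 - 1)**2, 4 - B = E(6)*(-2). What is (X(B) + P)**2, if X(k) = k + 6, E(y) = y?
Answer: 16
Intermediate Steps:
B = 16 (B = 4 - 6*(-2) = 4 - 1*(-12) = 4 + 12 = 16)
X(k) = 6 + k
P = -18 (P = -2*(4 - 1)**2 = -2*3**2 = -2*9 = -18)
(X(B) + P)**2 = ((6 + 16) - 18)**2 = (22 - 18)**2 = 4**2 = 16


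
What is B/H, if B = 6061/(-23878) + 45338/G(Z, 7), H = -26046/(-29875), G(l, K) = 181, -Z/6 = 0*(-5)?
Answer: 32309326224625/112568676228 ≈ 287.02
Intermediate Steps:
Z = 0 (Z = -0*(-5) = -6*0 = 0)
H = 26046/29875 (H = -26046*(-1/29875) = 26046/29875 ≈ 0.87183)
B = 1081483723/4321918 (B = 6061/(-23878) + 45338/181 = 6061*(-1/23878) + 45338*(1/181) = -6061/23878 + 45338/181 = 1081483723/4321918 ≈ 250.23)
B/H = 1081483723/(4321918*(26046/29875)) = (1081483723/4321918)*(29875/26046) = 32309326224625/112568676228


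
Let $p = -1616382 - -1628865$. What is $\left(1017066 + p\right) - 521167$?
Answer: $508382$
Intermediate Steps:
$p = 12483$ ($p = -1616382 + 1628865 = 12483$)
$\left(1017066 + p\right) - 521167 = \left(1017066 + 12483\right) - 521167 = 1029549 - 521167 = 508382$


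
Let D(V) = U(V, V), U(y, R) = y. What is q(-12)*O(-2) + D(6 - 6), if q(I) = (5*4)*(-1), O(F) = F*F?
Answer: -80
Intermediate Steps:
O(F) = F²
q(I) = -20 (q(I) = 20*(-1) = -20)
D(V) = V
q(-12)*O(-2) + D(6 - 6) = -20*(-2)² + (6 - 6) = -20*4 + 0 = -80 + 0 = -80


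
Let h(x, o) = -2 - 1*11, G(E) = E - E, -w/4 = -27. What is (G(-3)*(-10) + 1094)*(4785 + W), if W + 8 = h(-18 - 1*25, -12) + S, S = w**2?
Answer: 17972232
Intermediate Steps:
w = 108 (w = -4*(-27) = 108)
G(E) = 0
h(x, o) = -13 (h(x, o) = -2 - 11 = -13)
S = 11664 (S = 108**2 = 11664)
W = 11643 (W = -8 + (-13 + 11664) = -8 + 11651 = 11643)
(G(-3)*(-10) + 1094)*(4785 + W) = (0*(-10) + 1094)*(4785 + 11643) = (0 + 1094)*16428 = 1094*16428 = 17972232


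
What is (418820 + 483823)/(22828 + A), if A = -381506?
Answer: -902643/358678 ≈ -2.5166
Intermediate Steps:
(418820 + 483823)/(22828 + A) = (418820 + 483823)/(22828 - 381506) = 902643/(-358678) = 902643*(-1/358678) = -902643/358678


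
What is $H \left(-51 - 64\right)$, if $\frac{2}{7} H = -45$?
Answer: $\frac{36225}{2} \approx 18113.0$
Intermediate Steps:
$H = - \frac{315}{2}$ ($H = \frac{7}{2} \left(-45\right) = - \frac{315}{2} \approx -157.5$)
$H \left(-51 - 64\right) = - \frac{315 \left(-51 - 64\right)}{2} = \left(- \frac{315}{2}\right) \left(-115\right) = \frac{36225}{2}$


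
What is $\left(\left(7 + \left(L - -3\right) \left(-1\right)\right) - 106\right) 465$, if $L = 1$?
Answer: $-47895$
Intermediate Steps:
$\left(\left(7 + \left(L - -3\right) \left(-1\right)\right) - 106\right) 465 = \left(\left(7 + \left(1 - -3\right) \left(-1\right)\right) - 106\right) 465 = \left(\left(7 + \left(1 + 3\right) \left(-1\right)\right) - 106\right) 465 = \left(\left(7 + 4 \left(-1\right)\right) - 106\right) 465 = \left(\left(7 - 4\right) - 106\right) 465 = \left(3 - 106\right) 465 = \left(-103\right) 465 = -47895$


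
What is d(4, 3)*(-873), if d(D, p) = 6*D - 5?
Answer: -16587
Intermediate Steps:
d(D, p) = -5 + 6*D
d(4, 3)*(-873) = (-5 + 6*4)*(-873) = (-5 + 24)*(-873) = 19*(-873) = -16587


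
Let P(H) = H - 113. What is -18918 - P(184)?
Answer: -18989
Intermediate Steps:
P(H) = -113 + H
-18918 - P(184) = -18918 - (-113 + 184) = -18918 - 1*71 = -18918 - 71 = -18989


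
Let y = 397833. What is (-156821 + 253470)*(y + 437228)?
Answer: 80707810589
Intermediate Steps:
(-156821 + 253470)*(y + 437228) = (-156821 + 253470)*(397833 + 437228) = 96649*835061 = 80707810589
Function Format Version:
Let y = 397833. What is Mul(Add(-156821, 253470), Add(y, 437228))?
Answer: 80707810589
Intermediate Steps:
Mul(Add(-156821, 253470), Add(y, 437228)) = Mul(Add(-156821, 253470), Add(397833, 437228)) = Mul(96649, 835061) = 80707810589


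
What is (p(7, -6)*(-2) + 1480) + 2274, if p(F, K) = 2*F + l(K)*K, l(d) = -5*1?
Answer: 3666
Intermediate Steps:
l(d) = -5
p(F, K) = -5*K + 2*F (p(F, K) = 2*F - 5*K = -5*K + 2*F)
(p(7, -6)*(-2) + 1480) + 2274 = ((-5*(-6) + 2*7)*(-2) + 1480) + 2274 = ((30 + 14)*(-2) + 1480) + 2274 = (44*(-2) + 1480) + 2274 = (-88 + 1480) + 2274 = 1392 + 2274 = 3666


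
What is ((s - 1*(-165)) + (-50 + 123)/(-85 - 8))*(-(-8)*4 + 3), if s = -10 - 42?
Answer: 365260/93 ≈ 3927.5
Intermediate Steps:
s = -52
((s - 1*(-165)) + (-50 + 123)/(-85 - 8))*(-(-8)*4 + 3) = ((-52 - 1*(-165)) + (-50 + 123)/(-85 - 8))*(-(-8)*4 + 3) = ((-52 + 165) + 73/(-93))*(-8*(-4) + 3) = (113 + 73*(-1/93))*(32 + 3) = (113 - 73/93)*35 = (10436/93)*35 = 365260/93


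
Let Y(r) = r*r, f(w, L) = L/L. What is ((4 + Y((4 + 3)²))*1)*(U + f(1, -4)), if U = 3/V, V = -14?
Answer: 26455/14 ≈ 1889.6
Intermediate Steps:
f(w, L) = 1
Y(r) = r²
U = -3/14 (U = 3/(-14) = 3*(-1/14) = -3/14 ≈ -0.21429)
((4 + Y((4 + 3)²))*1)*(U + f(1, -4)) = ((4 + ((4 + 3)²)²)*1)*(-3/14 + 1) = ((4 + (7²)²)*1)*(11/14) = ((4 + 49²)*1)*(11/14) = ((4 + 2401)*1)*(11/14) = (2405*1)*(11/14) = 2405*(11/14) = 26455/14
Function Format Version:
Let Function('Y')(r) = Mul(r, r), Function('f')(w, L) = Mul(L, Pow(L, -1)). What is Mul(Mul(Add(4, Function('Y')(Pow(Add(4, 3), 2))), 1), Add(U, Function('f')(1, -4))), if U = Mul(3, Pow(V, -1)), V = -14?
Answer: Rational(26455, 14) ≈ 1889.6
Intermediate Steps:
Function('f')(w, L) = 1
Function('Y')(r) = Pow(r, 2)
U = Rational(-3, 14) (U = Mul(3, Pow(-14, -1)) = Mul(3, Rational(-1, 14)) = Rational(-3, 14) ≈ -0.21429)
Mul(Mul(Add(4, Function('Y')(Pow(Add(4, 3), 2))), 1), Add(U, Function('f')(1, -4))) = Mul(Mul(Add(4, Pow(Pow(Add(4, 3), 2), 2)), 1), Add(Rational(-3, 14), 1)) = Mul(Mul(Add(4, Pow(Pow(7, 2), 2)), 1), Rational(11, 14)) = Mul(Mul(Add(4, Pow(49, 2)), 1), Rational(11, 14)) = Mul(Mul(Add(4, 2401), 1), Rational(11, 14)) = Mul(Mul(2405, 1), Rational(11, 14)) = Mul(2405, Rational(11, 14)) = Rational(26455, 14)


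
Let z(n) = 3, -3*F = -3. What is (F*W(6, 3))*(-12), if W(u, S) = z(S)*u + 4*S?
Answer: -360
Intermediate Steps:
F = 1 (F = -1/3*(-3) = 1)
W(u, S) = 3*u + 4*S
(F*W(6, 3))*(-12) = (1*(3*6 + 4*3))*(-12) = (1*(18 + 12))*(-12) = (1*30)*(-12) = 30*(-12) = -360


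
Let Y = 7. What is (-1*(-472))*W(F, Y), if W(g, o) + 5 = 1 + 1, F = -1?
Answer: -1416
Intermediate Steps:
W(g, o) = -3 (W(g, o) = -5 + (1 + 1) = -5 + 2 = -3)
(-1*(-472))*W(F, Y) = -1*(-472)*(-3) = 472*(-3) = -1416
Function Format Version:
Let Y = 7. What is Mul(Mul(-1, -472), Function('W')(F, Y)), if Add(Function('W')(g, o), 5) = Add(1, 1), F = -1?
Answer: -1416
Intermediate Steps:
Function('W')(g, o) = -3 (Function('W')(g, o) = Add(-5, Add(1, 1)) = Add(-5, 2) = -3)
Mul(Mul(-1, -472), Function('W')(F, Y)) = Mul(Mul(-1, -472), -3) = Mul(472, -3) = -1416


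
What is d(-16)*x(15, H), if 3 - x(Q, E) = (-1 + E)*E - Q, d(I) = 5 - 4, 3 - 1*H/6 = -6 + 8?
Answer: -12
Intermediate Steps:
H = 6 (H = 18 - 6*(-6 + 8) = 18 - 6*2 = 18 - 12 = 6)
d(I) = 1
x(Q, E) = 3 + Q - E*(-1 + E) (x(Q, E) = 3 - ((-1 + E)*E - Q) = 3 - (E*(-1 + E) - Q) = 3 - (-Q + E*(-1 + E)) = 3 + (Q - E*(-1 + E)) = 3 + Q - E*(-1 + E))
d(-16)*x(15, H) = 1*(3 + 6 + 15 - 1*6²) = 1*(3 + 6 + 15 - 1*36) = 1*(3 + 6 + 15 - 36) = 1*(-12) = -12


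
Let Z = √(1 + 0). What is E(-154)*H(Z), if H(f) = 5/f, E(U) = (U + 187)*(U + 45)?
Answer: -17985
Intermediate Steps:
Z = 1 (Z = √1 = 1)
E(U) = (45 + U)*(187 + U) (E(U) = (187 + U)*(45 + U) = (45 + U)*(187 + U))
E(-154)*H(Z) = (8415 + (-154)² + 232*(-154))*(5/1) = (8415 + 23716 - 35728)*(5*1) = -3597*5 = -17985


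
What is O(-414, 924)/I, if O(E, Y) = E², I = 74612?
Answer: 1863/811 ≈ 2.2972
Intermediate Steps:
O(-414, 924)/I = (-414)²/74612 = 171396*(1/74612) = 1863/811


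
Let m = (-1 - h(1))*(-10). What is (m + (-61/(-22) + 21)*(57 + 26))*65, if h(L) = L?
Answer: 2850185/22 ≈ 1.2955e+5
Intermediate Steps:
m = 20 (m = (-1 - 1*1)*(-10) = (-1 - 1)*(-10) = -2*(-10) = 20)
(m + (-61/(-22) + 21)*(57 + 26))*65 = (20 + (-61/(-22) + 21)*(57 + 26))*65 = (20 + (-61*(-1/22) + 21)*83)*65 = (20 + (61/22 + 21)*83)*65 = (20 + (523/22)*83)*65 = (20 + 43409/22)*65 = (43849/22)*65 = 2850185/22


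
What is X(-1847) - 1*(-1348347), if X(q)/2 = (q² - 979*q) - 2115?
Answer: 11783361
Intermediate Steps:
X(q) = -4230 - 1958*q + 2*q² (X(q) = 2*((q² - 979*q) - 2115) = 2*(-2115 + q² - 979*q) = -4230 - 1958*q + 2*q²)
X(-1847) - 1*(-1348347) = (-4230 - 1958*(-1847) + 2*(-1847)²) - 1*(-1348347) = (-4230 + 3616426 + 2*3411409) + 1348347 = (-4230 + 3616426 + 6822818) + 1348347 = 10435014 + 1348347 = 11783361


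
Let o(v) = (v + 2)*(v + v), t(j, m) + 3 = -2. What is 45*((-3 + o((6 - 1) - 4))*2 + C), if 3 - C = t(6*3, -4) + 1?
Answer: 585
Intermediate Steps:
t(j, m) = -5 (t(j, m) = -3 - 2 = -5)
o(v) = 2*v*(2 + v) (o(v) = (2 + v)*(2*v) = 2*v*(2 + v))
C = 7 (C = 3 - (-5 + 1) = 3 - 1*(-4) = 3 + 4 = 7)
45*((-3 + o((6 - 1) - 4))*2 + C) = 45*((-3 + 2*((6 - 1) - 4)*(2 + ((6 - 1) - 4)))*2 + 7) = 45*((-3 + 2*(5 - 4)*(2 + (5 - 4)))*2 + 7) = 45*((-3 + 2*1*(2 + 1))*2 + 7) = 45*((-3 + 2*1*3)*2 + 7) = 45*((-3 + 6)*2 + 7) = 45*(3*2 + 7) = 45*(6 + 7) = 45*13 = 585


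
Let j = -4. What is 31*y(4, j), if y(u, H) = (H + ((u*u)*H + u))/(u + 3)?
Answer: -1984/7 ≈ -283.43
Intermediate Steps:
y(u, H) = (H + u + H*u²)/(3 + u) (y(u, H) = (H + (u²*H + u))/(3 + u) = (H + (H*u² + u))/(3 + u) = (H + (u + H*u²))/(3 + u) = (H + u + H*u²)/(3 + u))
31*y(4, j) = 31*((-4 + 4 - 4*4²)/(3 + 4)) = 31*((-4 + 4 - 4*16)/7) = 31*((-4 + 4 - 64)/7) = 31*((⅐)*(-64)) = 31*(-64/7) = -1984/7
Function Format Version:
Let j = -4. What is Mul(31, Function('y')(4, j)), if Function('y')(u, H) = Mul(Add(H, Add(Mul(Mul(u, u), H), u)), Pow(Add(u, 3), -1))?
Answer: Rational(-1984, 7) ≈ -283.43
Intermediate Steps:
Function('y')(u, H) = Mul(Pow(Add(3, u), -1), Add(H, u, Mul(H, Pow(u, 2)))) (Function('y')(u, H) = Mul(Add(H, Add(Mul(Pow(u, 2), H), u)), Pow(Add(3, u), -1)) = Mul(Add(H, Add(Mul(H, Pow(u, 2)), u)), Pow(Add(3, u), -1)) = Mul(Add(H, Add(u, Mul(H, Pow(u, 2)))), Pow(Add(3, u), -1)) = Mul(Add(H, u, Mul(H, Pow(u, 2))), Pow(Add(3, u), -1)) = Mul(Pow(Add(3, u), -1), Add(H, u, Mul(H, Pow(u, 2)))))
Mul(31, Function('y')(4, j)) = Mul(31, Mul(Pow(Add(3, 4), -1), Add(-4, 4, Mul(-4, Pow(4, 2))))) = Mul(31, Mul(Pow(7, -1), Add(-4, 4, Mul(-4, 16)))) = Mul(31, Mul(Rational(1, 7), Add(-4, 4, -64))) = Mul(31, Mul(Rational(1, 7), -64)) = Mul(31, Rational(-64, 7)) = Rational(-1984, 7)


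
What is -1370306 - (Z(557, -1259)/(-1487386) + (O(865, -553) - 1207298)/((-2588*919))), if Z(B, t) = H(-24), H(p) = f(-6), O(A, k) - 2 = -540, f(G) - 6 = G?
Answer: -814774657417/594593 ≈ -1.3703e+6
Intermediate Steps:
f(G) = 6 + G
O(A, k) = -538 (O(A, k) = 2 - 540 = -538)
H(p) = 0 (H(p) = 6 - 6 = 0)
Z(B, t) = 0
-1370306 - (Z(557, -1259)/(-1487386) + (O(865, -553) - 1207298)/((-2588*919))) = -1370306 - (0/(-1487386) + (-538 - 1207298)/((-2588*919))) = -1370306 - (0*(-1/1487386) - 1207836/(-2378372)) = -1370306 - (0 - 1207836*(-1/2378372)) = -1370306 - (0 + 301959/594593) = -1370306 - 1*301959/594593 = -1370306 - 301959/594593 = -814774657417/594593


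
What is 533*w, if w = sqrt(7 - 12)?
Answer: 533*I*sqrt(5) ≈ 1191.8*I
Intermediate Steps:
w = I*sqrt(5) (w = sqrt(-5) = I*sqrt(5) ≈ 2.2361*I)
533*w = 533*(I*sqrt(5)) = 533*I*sqrt(5)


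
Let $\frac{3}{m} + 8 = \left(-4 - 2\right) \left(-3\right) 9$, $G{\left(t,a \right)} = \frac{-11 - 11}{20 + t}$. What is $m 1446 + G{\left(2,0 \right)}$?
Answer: $\frac{2092}{77} \approx 27.169$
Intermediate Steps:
$G{\left(t,a \right)} = - \frac{22}{20 + t}$
$m = \frac{3}{154}$ ($m = \frac{3}{-8 + \left(-4 - 2\right) \left(-3\right) 9} = \frac{3}{-8 + \left(-6\right) \left(-3\right) 9} = \frac{3}{-8 + 18 \cdot 9} = \frac{3}{-8 + 162} = \frac{3}{154} \approx 0.019481$)
$m 1446 + G{\left(2,0 \right)} = \frac{3}{154} \cdot 1446 - \frac{22}{20 + 2} = \frac{2169}{77} - \frac{22}{22} = \frac{2169}{77} - 1 = \frac{2092}{77}$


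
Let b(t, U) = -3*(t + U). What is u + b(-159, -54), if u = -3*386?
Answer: -519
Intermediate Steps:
b(t, U) = -3*U - 3*t (b(t, U) = -3*(U + t) = -3*U - 3*t)
u = -1158
u + b(-159, -54) = -1158 + (-3*(-54) - 3*(-159)) = -1158 + (162 + 477) = -1158 + 639 = -519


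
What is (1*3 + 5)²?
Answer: 64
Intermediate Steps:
(1*3 + 5)² = (3 + 5)² = 8² = 64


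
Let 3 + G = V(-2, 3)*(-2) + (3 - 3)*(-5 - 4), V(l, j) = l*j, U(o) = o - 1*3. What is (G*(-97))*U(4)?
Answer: -873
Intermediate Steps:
U(o) = -3 + o (U(o) = o - 3 = -3 + o)
V(l, j) = j*l
G = 9 (G = -3 + ((3*(-2))*(-2) + (3 - 3)*(-5 - 4)) = -3 + (-6*(-2) + 0*(-9)) = -3 + (12 + 0) = -3 + 12 = 9)
(G*(-97))*U(4) = (9*(-97))*(-3 + 4) = -873*1 = -873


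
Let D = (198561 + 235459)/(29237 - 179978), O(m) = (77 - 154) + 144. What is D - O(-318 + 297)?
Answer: -10533667/150741 ≈ -69.879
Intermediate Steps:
O(m) = 67 (O(m) = -77 + 144 = 67)
D = -434020/150741 (D = 434020/(-150741) = 434020*(-1/150741) = -434020/150741 ≈ -2.8792)
D - O(-318 + 297) = -434020/150741 - 1*67 = -434020/150741 - 67 = -10533667/150741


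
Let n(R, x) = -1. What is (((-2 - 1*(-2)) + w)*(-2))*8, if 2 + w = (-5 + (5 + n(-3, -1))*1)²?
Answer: 16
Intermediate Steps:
w = -1 (w = -2 + (-5 + (5 - 1)*1)² = -2 + (-5 + 4*1)² = -2 + (-5 + 4)² = -2 + (-1)² = -2 + 1 = -1)
(((-2 - 1*(-2)) + w)*(-2))*8 = (((-2 - 1*(-2)) - 1)*(-2))*8 = (((-2 + 2) - 1)*(-2))*8 = ((0 - 1)*(-2))*8 = -1*(-2)*8 = 2*8 = 16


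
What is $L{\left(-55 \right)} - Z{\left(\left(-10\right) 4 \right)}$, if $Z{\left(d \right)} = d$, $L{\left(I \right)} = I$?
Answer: $-15$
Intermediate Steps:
$L{\left(-55 \right)} - Z{\left(\left(-10\right) 4 \right)} = -55 - \left(-10\right) 4 = -55 - -40 = -55 + 40 = -15$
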